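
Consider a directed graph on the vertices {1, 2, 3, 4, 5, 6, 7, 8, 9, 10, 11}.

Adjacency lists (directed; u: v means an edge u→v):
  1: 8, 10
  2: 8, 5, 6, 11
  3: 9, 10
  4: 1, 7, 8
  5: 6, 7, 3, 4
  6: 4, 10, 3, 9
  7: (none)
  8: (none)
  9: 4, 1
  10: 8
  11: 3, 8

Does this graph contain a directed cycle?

DFS with white/gray/black marking, starting from 9:
9 gray
  4 gray
    1 gray
      8 gray
      8 black
      10 gray
        10→8: 8 black — skip
      10 black
    1 black
    7 gray
    7 black
    4→8: 8 black — skip
  4 black
  9→1: 1 black — skip
9 black
2 gray
  2→8: 8 black — skip
  5 gray
    6 gray
      6→4: 4 black — skip
      6→10: 10 black — skip
      3 gray
        3→9: 9 black — skip
        3→10: 10 black — skip
      3 black
      6→9: 9 black — skip
    6 black
    5→7: 7 black — skip
    5→3: 3 black — skip
    5→4: 4 black — skip
  5 black
  2→6: 6 black — skip
  11 gray
    11→3: 3 black — skip
    11→8: 8 black — skip
  11 black
2 black
Every edge goes to a white or black vertex — no back edge, so the graph is acyclic.

No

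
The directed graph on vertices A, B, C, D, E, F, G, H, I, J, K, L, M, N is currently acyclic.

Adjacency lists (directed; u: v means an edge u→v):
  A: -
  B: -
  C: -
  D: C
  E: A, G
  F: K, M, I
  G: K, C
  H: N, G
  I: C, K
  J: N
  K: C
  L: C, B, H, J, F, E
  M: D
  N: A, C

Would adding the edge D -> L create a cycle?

Adding D→L creates a cycle iff L can already reach D.
Path from L: L → F → M → D.
So L → … → D → L is a cycle.

Yes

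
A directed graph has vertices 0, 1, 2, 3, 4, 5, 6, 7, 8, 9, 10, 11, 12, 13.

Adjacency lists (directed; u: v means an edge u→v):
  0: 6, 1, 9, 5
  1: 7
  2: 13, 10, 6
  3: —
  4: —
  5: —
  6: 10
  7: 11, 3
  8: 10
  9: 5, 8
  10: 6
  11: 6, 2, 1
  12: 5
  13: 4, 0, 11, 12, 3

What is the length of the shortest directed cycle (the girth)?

2

For each vertex v, BFS finds the shortest path from v back to v.
The shortest such closed walk is 10 → 6 → 10, length 2.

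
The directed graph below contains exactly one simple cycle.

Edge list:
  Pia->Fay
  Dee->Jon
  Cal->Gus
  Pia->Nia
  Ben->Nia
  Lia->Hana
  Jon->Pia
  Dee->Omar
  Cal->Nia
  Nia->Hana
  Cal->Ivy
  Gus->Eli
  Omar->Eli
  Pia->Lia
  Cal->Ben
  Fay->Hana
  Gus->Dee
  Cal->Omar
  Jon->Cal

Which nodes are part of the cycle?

Cal, Dee, Gus, Jon

DFS with gray/black marking from Jon:
Jon gray
  Cal gray
    Omar gray
      Eli gray
      Eli black
    Omar black
    Ben gray
      Nia gray
        Hana gray
        Hana black
      Nia black
    Ben black
    Ivy gray
    Ivy black
    Cal→Nia: Nia black — skip
    Gus gray
      Gus→Eli: Eli black — skip
      Dee gray
        Dee→Jon: Jon is gray → back edge
Back edge closes the cycle Jon → Cal → Gus → Dee → Jon; its vertices are {Cal, Dee, Gus, Jon}.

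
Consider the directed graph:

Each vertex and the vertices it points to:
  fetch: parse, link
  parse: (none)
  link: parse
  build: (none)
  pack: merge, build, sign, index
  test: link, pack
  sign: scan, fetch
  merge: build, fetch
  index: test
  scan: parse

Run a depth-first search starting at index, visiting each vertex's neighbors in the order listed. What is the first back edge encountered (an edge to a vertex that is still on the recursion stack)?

pack→index

DFS from index (visiting each vertex's neighbors in the order listed); mark gray on enter, black on exit:
index gray
  test gray
    link gray
      parse gray
      parse black
    link black
    pack gray
      merge gray
        build gray
        build black
        fetch gray
          fetch→parse: parse black — skip
          fetch→link: link black — skip
        fetch black
      merge black
      pack→build: build black — skip
      sign gray
        scan gray
          scan→parse: parse black — skip
        scan black
        sign→fetch: fetch black — skip
      sign black
      pack→index: index is gray → back edge
First back edge: pack → index.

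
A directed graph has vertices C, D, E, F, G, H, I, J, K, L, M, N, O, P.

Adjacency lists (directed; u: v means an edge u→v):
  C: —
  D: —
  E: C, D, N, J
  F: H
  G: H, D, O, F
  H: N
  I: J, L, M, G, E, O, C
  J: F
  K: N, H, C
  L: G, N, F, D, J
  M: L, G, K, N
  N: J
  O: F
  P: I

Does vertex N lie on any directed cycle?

Yes

N is on a cycle iff N can reach itself via ≥1 edge.
N → J → F → H → N — yes.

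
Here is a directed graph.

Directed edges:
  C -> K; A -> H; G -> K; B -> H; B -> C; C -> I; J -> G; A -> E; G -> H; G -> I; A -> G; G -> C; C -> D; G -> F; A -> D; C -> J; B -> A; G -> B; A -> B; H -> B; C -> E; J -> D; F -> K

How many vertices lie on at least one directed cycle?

6

A vertex is on a directed cycle iff it belongs to a strongly connected component of size ≥ 2 (or has a self-loop).
The vertices on cycles are {A, B, C, G, H, J} — 6 in total.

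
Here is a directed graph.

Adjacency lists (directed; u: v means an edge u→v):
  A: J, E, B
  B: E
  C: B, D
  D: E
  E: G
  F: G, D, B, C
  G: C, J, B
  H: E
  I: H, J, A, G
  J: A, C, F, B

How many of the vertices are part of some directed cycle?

8

A vertex is on a directed cycle iff it belongs to a strongly connected component of size ≥ 2 (or has a self-loop).
The vertices on cycles are {A, B, C, D, E, F, G, J} — 8 in total.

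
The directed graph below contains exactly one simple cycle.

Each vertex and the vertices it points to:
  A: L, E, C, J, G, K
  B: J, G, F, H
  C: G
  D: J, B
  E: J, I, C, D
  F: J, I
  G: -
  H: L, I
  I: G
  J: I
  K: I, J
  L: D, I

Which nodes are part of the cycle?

B, D, H, L

DFS with gray/black marking from D:
D gray
  J gray
    I gray
      G gray
      G black
    I black
  J black
  B gray
    B→J: J black — skip
    B→G: G black — skip
    F gray
      F→J: J black — skip
      F→I: I black — skip
    F black
    H gray
      L gray
        L→D: D is gray → back edge
Back edge closes the cycle D → B → H → L → D; its vertices are {B, D, H, L}.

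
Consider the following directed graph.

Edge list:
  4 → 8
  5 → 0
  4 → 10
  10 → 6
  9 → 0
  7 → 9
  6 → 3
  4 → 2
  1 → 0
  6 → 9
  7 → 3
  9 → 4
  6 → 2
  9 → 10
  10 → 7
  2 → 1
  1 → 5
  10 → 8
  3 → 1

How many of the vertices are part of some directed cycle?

A vertex is on a directed cycle iff it belongs to a strongly connected component of size ≥ 2 (or has a self-loop).
The vertices on cycles are {4, 6, 7, 9, 10} — 5 in total.

5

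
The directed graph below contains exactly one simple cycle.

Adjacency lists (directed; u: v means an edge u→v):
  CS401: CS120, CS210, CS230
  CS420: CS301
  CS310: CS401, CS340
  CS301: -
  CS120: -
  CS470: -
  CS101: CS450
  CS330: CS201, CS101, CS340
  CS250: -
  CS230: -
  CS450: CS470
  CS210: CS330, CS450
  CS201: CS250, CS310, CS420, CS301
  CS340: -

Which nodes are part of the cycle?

DFS with gray/black marking from CS201:
CS201 gray
  CS250 gray
  CS250 black
  CS310 gray
    CS401 gray
      CS120 gray
      CS120 black
      CS210 gray
        CS330 gray
          CS330→CS201: CS201 is gray → back edge
Back edge closes the cycle CS201 → CS310 → CS401 → CS210 → CS330 → CS201; its vertices are {CS201, CS210, CS310, CS330, CS401}.

CS201, CS210, CS310, CS330, CS401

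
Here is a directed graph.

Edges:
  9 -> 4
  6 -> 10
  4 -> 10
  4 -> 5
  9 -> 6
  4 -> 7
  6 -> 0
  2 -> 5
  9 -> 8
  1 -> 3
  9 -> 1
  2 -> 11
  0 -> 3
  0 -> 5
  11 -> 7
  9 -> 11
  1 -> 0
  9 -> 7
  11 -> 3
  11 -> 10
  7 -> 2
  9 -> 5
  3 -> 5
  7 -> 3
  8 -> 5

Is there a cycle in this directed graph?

Yes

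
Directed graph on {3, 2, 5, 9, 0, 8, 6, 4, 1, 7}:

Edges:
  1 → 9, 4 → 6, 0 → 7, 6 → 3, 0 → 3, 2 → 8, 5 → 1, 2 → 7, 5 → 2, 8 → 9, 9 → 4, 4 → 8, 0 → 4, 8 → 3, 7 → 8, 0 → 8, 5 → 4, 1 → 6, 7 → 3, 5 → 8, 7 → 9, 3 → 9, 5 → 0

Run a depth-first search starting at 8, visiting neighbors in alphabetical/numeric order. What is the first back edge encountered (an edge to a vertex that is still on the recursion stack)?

DFS from 8 (visiting neighbors in alphabetical/numeric order); mark gray on enter, black on exit:
8 gray
  3 gray
    9 gray
      4 gray
        6 gray
          6→3: 3 is gray → back edge
First back edge: 6 → 3.

6→3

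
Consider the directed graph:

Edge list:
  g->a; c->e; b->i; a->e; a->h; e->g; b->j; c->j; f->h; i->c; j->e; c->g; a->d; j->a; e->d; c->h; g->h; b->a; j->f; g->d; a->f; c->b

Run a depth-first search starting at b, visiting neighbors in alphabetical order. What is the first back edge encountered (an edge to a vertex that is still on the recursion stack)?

g→a

DFS from b (visiting neighbors in alphabetical order); mark gray on enter, black on exit:
b gray
  a gray
    d gray
    d black
    e gray
      e→d: d black — skip
      g gray
        g→a: a is gray → back edge
First back edge: g → a.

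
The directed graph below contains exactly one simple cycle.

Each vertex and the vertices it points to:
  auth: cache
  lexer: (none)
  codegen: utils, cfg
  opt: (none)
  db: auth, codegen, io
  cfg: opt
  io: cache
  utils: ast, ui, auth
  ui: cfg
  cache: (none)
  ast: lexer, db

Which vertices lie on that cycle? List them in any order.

DFS with gray/black marking from db:
db gray
  auth gray
    cache gray
    cache black
  auth black
  codegen gray
    utils gray
      ast gray
        lexer gray
        lexer black
        ast→db: db is gray → back edge
Back edge closes the cycle db → codegen → utils → ast → db; its vertices are {db, ast, utils, codegen}.

db, ast, utils, codegen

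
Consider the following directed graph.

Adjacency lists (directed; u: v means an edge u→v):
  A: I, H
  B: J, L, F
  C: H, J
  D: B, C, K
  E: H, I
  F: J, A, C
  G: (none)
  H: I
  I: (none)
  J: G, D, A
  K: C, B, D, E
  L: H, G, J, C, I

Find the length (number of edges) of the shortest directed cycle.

2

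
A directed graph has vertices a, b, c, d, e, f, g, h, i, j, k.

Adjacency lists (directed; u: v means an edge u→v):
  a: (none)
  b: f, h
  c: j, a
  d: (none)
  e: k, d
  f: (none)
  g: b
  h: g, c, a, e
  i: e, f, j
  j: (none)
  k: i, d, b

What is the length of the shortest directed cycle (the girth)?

3

For each vertex v, BFS finds the shortest path from v back to v.
The shortest such closed walk is k → i → e → k, length 3.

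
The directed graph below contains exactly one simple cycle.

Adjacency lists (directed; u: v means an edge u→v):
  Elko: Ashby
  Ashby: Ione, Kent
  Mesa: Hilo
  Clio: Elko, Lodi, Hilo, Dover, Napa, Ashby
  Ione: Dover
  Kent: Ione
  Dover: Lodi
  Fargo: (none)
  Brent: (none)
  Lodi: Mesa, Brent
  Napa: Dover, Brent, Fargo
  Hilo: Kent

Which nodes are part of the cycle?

Hilo, Ione, Kent, Lodi, Mesa, Dover

DFS with gray/black marking from Lodi:
Lodi gray
  Mesa gray
    Hilo gray
      Kent gray
        Ione gray
          Dover gray
            Dover→Lodi: Lodi is gray → back edge
Back edge closes the cycle Lodi → Mesa → Hilo → Kent → Ione → Dover → Lodi; its vertices are {Hilo, Ione, Kent, Lodi, Mesa, Dover}.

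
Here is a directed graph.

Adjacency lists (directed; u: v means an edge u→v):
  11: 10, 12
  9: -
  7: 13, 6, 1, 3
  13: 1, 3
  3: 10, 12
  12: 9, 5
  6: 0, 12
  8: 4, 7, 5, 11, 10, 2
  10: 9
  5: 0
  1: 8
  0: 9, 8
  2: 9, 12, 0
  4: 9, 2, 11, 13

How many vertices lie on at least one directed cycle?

12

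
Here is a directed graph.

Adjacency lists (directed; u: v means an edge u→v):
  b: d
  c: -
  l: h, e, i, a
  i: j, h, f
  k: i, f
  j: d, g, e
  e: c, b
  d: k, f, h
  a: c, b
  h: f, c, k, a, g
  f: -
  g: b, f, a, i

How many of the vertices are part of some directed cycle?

A vertex is on a directed cycle iff it belongs to a strongly connected component of size ≥ 2 (or has a self-loop).
The vertices on cycles are {a, b, d, e, g, h, i, j, k} — 9 in total.

9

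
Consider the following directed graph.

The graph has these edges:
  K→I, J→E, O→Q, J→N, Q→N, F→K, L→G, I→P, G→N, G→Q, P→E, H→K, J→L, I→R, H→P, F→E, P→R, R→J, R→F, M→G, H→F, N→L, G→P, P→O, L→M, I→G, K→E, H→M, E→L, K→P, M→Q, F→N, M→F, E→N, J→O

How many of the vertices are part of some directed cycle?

13

A vertex is on a directed cycle iff it belongs to a strongly connected component of size ≥ 2 (or has a self-loop).
The vertices on cycles are {E, F, G, I, J, K, L, M, N, O, P, Q, R} — 13 in total.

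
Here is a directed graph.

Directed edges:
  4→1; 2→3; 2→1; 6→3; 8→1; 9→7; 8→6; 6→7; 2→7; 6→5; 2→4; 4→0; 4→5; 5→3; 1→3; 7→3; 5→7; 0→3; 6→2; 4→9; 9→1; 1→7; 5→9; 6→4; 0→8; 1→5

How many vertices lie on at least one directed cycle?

A vertex is on a directed cycle iff it belongs to a strongly connected component of size ≥ 2 (or has a self-loop).
The vertices on cycles are {0, 1, 2, 4, 5, 6, 8, 9} — 8 in total.

8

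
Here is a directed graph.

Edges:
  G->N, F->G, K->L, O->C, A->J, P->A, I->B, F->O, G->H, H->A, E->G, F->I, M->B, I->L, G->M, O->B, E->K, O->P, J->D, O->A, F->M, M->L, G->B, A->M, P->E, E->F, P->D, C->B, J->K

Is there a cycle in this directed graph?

Yes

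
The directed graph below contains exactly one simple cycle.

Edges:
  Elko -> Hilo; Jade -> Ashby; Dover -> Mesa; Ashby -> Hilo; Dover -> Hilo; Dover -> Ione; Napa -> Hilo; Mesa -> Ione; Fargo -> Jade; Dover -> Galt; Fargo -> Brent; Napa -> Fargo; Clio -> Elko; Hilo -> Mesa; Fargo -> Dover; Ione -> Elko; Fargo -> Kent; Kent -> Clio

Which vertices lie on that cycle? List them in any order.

Elko, Hilo, Ione, Mesa

DFS with gray/black marking from Mesa:
Mesa gray
  Ione gray
    Elko gray
      Hilo gray
        Hilo→Mesa: Mesa is gray → back edge
Back edge closes the cycle Mesa → Ione → Elko → Hilo → Mesa; its vertices are {Elko, Hilo, Ione, Mesa}.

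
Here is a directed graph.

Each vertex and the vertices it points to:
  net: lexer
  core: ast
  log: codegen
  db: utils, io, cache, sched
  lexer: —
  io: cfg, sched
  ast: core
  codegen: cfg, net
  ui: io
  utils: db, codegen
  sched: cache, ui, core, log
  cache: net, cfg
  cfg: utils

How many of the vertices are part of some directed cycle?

A vertex is on a directed cycle iff it belongs to a strongly connected component of size ≥ 2 (or has a self-loop).
The vertices on cycles are {db, io, ui, ast, cfg, log, core, cache, sched, utils, codegen} — 11 in total.

11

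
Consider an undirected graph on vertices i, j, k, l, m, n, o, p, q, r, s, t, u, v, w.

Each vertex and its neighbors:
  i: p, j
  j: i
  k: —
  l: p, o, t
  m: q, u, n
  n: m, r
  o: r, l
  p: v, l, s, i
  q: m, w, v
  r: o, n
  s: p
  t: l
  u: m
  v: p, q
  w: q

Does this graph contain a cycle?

DFS, tracking each vertex's parent; an edge to a visited non-parent vertex closes a cycle.
Start from p:
visit p (parent –)
  visit v (parent p)
    v–p: parent, skip
    visit q (parent v)
      visit m (parent q)
        m–q: parent, skip
        visit u (parent m)
          u–m: parent, skip
        visit n (parent m)
          n–m: parent, skip
          visit r (parent n)
            visit o (parent r)
              o–r: parent, skip
              visit l (parent o)
                l–p: p visited and ≠ parent → cycle
Cycle: p – v – q – m – n – r – o – l – p.

Yes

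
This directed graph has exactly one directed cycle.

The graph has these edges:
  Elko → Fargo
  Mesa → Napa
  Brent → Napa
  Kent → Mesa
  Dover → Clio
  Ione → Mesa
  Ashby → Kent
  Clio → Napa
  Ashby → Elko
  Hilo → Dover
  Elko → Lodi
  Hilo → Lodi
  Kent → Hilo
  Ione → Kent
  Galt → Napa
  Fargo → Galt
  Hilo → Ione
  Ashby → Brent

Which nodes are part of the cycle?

Hilo, Ione, Kent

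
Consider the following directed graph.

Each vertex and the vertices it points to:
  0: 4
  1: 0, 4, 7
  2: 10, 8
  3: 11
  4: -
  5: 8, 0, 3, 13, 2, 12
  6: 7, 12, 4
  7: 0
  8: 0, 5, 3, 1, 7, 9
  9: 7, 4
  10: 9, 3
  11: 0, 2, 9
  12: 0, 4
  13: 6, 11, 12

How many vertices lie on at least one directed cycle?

7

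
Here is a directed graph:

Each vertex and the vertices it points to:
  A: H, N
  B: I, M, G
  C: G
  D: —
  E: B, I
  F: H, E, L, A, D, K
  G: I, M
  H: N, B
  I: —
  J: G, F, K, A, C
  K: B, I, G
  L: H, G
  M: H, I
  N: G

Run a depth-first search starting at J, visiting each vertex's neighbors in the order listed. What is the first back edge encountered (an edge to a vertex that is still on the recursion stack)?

N->G

DFS from J (visiting each vertex's neighbors in the order listed); mark gray on enter, black on exit:
J gray
  G gray
    I gray
    I black
    M gray
      H gray
        N gray
          N→G: G is gray → back edge
First back edge: N → G.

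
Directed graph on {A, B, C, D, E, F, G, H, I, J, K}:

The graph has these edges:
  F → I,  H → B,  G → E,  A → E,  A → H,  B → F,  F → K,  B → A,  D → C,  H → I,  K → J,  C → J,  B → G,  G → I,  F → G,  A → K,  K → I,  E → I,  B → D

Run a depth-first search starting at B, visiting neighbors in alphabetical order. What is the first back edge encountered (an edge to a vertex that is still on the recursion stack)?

H→B

DFS from B (visiting neighbors in alphabetical order); mark gray on enter, black on exit:
B gray
  A gray
    E gray
      I gray
      I black
    E black
    H gray
      H→B: B is gray → back edge
First back edge: H → B.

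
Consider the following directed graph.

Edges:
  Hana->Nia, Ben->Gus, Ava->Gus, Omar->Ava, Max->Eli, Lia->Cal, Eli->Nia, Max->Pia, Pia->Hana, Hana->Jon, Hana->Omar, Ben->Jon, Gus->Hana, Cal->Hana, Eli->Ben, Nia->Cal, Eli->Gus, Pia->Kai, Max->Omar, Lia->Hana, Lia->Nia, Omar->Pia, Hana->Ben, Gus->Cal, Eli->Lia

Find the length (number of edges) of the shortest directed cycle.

3

For each vertex v, BFS finds the shortest path from v back to v.
The shortest such closed walk is Omar → Pia → Hana → Omar, length 3.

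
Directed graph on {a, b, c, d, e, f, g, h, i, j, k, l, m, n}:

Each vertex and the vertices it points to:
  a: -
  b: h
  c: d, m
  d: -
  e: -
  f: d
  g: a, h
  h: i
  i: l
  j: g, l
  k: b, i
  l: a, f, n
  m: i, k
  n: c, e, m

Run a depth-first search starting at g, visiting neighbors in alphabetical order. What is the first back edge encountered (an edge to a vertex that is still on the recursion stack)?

m->i

DFS from g (visiting neighbors in alphabetical order); mark gray on enter, black on exit:
g gray
  a gray
  a black
  h gray
    i gray
      l gray
        l→a: a black — skip
        f gray
          d gray
          d black
        f black
        n gray
          c gray
            c→d: d black — skip
            m gray
              m→i: i is gray → back edge
First back edge: m → i.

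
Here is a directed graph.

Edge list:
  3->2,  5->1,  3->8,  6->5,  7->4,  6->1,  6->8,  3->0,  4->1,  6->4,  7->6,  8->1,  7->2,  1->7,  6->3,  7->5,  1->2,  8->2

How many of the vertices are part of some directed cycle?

A vertex is on a directed cycle iff it belongs to a strongly connected component of size ≥ 2 (or has a self-loop).
The vertices on cycles are {1, 3, 4, 5, 6, 7, 8} — 7 in total.

7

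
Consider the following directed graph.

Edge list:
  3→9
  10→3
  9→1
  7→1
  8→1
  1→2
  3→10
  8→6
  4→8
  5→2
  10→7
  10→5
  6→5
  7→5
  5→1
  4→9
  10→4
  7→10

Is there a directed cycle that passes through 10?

10 is on a cycle iff 10 can reach itself via ≥1 edge.
10 → 7 → 10 — yes.

Yes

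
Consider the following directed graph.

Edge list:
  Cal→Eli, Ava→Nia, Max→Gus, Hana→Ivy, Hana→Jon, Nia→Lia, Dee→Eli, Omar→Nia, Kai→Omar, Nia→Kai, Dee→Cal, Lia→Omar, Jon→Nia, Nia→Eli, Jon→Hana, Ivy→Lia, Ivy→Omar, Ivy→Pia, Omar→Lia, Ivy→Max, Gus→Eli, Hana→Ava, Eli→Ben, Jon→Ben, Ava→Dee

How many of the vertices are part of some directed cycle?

A vertex is on a directed cycle iff it belongs to a strongly connected component of size ≥ 2 (or has a self-loop).
The vertices on cycles are {Jon, Kai, Lia, Nia, Hana, Omar} — 6 in total.

6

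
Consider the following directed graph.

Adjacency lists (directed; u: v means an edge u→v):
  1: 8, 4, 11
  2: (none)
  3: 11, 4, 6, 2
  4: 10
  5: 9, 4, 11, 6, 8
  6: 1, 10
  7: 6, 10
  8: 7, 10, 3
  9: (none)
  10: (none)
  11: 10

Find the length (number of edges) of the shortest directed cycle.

For each vertex v, BFS finds the shortest path from v back to v.
The shortest such closed walk is 6 → 1 → 8 → 7 → 6, length 4.

4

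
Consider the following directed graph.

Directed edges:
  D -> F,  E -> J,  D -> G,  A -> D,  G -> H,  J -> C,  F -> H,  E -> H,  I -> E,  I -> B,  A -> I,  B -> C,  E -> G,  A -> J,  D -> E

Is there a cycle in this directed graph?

No

DFS with white/gray/black marking, starting from I:
I gray
  E gray
    H gray
    H black
    G gray
      G→H: H black — skip
    G black
    J gray
      C gray
      C black
    J black
  E black
  B gray
    B→C: C black — skip
  B black
I black
A gray
  A→J: J black — skip
  D gray
    D→E: E black — skip
    D→G: G black — skip
    F gray
      F→H: H black — skip
    F black
  D black
  A→I: I black — skip
A black
Every edge goes to a white or black vertex — no back edge, so the graph is acyclic.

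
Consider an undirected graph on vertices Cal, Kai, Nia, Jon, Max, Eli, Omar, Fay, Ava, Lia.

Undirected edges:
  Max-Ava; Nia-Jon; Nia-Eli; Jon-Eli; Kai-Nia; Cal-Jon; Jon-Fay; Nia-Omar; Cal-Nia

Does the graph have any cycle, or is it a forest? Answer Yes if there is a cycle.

Yes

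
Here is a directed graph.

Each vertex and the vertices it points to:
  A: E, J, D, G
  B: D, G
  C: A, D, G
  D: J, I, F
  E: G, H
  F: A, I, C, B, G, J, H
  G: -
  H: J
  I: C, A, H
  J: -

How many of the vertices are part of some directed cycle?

6

A vertex is on a directed cycle iff it belongs to a strongly connected component of size ≥ 2 (or has a self-loop).
The vertices on cycles are {A, B, C, D, F, I} — 6 in total.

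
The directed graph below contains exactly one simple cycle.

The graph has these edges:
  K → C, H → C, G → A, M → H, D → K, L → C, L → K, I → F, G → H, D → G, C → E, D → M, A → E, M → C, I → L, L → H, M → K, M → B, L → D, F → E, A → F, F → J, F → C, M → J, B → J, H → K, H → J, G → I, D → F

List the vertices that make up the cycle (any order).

D, G, I, L

DFS with gray/black marking from D:
D gray
  G gray
    H gray
      K gray
        C gray
          E gray
          E black
        C black
      K black
      H→C: C black — skip
      J gray
      J black
    H black
    I gray
      L gray
        L→C: C black — skip
        L→D: D is gray → back edge
Back edge closes the cycle D → G → I → L → D; its vertices are {D, G, I, L}.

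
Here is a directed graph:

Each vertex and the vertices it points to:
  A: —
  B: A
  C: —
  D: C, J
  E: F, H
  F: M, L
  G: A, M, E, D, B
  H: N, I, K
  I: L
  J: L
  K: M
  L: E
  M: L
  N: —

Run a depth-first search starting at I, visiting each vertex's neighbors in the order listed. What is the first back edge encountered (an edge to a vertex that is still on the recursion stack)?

M->L

DFS from I (visiting each vertex's neighbors in the order listed); mark gray on enter, black on exit:
I gray
  L gray
    E gray
      F gray
        M gray
          M→L: L is gray → back edge
First back edge: M → L.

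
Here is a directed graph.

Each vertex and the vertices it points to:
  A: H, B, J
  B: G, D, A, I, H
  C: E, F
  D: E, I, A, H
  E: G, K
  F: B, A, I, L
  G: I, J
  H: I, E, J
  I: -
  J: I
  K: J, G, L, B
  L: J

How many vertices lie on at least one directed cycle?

A vertex is on a directed cycle iff it belongs to a strongly connected component of size ≥ 2 (or has a self-loop).
The vertices on cycles are {A, B, D, E, H, K} — 6 in total.

6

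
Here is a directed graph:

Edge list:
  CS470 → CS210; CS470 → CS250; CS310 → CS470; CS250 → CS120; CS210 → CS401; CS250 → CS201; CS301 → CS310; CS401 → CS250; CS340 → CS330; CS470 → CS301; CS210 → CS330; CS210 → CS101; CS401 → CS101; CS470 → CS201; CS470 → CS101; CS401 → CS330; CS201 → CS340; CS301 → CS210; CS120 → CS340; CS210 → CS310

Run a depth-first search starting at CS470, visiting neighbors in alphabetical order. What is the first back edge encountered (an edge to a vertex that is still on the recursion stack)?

DFS from CS470 (visiting neighbors in alphabetical order); mark gray on enter, black on exit:
CS470 gray
  CS101 gray
  CS101 black
  CS201 gray
    CS340 gray
      CS330 gray
      CS330 black
    CS340 black
  CS201 black
  CS210 gray
    CS210→CS101: CS101 black — skip
    CS310 gray
      CS310→CS470: CS470 is gray → back edge
First back edge: CS310 → CS470.

CS310->CS470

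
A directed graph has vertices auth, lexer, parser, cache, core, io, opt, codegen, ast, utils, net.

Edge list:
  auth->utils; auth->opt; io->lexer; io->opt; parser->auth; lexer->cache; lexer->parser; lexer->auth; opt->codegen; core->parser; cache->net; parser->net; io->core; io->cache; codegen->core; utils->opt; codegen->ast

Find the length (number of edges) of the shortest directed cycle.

For each vertex v, BFS finds the shortest path from v back to v.
The shortest such closed walk is auth → opt → codegen → core → parser → auth, length 5.

5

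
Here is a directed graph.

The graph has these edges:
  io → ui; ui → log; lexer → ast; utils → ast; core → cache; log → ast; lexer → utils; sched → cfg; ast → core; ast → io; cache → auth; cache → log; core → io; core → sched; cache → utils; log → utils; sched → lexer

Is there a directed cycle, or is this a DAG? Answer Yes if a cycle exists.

DFS with white/gray/black marking, starting from sched:
sched gray
  cfg gray
  cfg black
  lexer gray
    ast gray
      io gray
        ui gray
          log gray
            log→ast: ast is gray → back edge
Back edge found, so a cycle exists: ast → io → ui → log → ast.

Yes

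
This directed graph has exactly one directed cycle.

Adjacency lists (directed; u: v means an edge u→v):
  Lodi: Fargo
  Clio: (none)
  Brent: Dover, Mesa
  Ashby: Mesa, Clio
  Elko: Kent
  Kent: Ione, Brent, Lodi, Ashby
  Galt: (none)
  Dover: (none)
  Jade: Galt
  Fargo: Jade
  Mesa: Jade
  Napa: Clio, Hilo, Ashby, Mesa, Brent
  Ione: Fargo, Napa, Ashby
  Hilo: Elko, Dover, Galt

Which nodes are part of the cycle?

Elko, Hilo, Ione, Kent, Napa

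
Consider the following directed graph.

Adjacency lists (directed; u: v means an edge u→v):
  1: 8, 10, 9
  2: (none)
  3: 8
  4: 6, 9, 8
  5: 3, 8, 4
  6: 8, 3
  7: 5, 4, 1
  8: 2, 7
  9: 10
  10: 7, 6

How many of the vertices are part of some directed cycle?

A vertex is on a directed cycle iff it belongs to a strongly connected component of size ≥ 2 (or has a self-loop).
The vertices on cycles are {1, 3, 4, 5, 6, 7, 8, 9, 10} — 9 in total.

9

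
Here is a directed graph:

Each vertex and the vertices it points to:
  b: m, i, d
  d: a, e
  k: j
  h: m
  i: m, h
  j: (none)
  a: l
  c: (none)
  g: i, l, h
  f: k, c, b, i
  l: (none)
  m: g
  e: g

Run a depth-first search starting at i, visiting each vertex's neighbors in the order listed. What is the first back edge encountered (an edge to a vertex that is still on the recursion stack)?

g→i

DFS from i (visiting each vertex's neighbors in the order listed); mark gray on enter, black on exit:
i gray
  m gray
    g gray
      g→i: i is gray → back edge
First back edge: g → i.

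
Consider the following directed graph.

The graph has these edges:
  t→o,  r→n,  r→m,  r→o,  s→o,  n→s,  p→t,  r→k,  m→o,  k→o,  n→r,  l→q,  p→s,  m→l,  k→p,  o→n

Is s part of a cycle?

Yes

s is on a cycle iff s can reach itself via ≥1 edge.
s → o → n → s — yes.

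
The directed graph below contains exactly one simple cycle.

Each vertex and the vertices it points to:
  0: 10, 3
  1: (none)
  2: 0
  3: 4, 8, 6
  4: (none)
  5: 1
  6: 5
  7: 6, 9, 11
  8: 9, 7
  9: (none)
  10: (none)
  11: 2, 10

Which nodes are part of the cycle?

DFS with gray/black marking from 0:
0 gray
  10 gray
  10 black
  3 gray
    4 gray
    4 black
    8 gray
      9 gray
      9 black
      7 gray
        6 gray
          5 gray
            1 gray
            1 black
          5 black
        6 black
        7→9: 9 black — skip
        11 gray
          2 gray
            2→0: 0 is gray → back edge
Back edge closes the cycle 0 → 3 → 8 → 7 → 11 → 2 → 0; its vertices are {0, 2, 3, 7, 8, 11}.

0, 2, 3, 7, 8, 11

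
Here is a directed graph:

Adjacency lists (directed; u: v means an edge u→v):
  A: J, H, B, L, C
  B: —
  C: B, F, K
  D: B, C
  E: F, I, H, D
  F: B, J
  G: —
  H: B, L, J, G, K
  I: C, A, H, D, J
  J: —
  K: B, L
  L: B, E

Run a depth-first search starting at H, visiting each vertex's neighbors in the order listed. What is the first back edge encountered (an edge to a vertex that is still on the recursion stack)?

DFS from H (visiting each vertex's neighbors in the order listed); mark gray on enter, black on exit:
H gray
  B gray
  B black
  L gray
    L→B: B black — skip
    E gray
      F gray
        F→B: B black — skip
        J gray
        J black
      F black
      I gray
        C gray
          C→B: B black — skip
          C→F: F black — skip
          K gray
            K→B: B black — skip
            K→L: L is gray → back edge
First back edge: K → L.

K->L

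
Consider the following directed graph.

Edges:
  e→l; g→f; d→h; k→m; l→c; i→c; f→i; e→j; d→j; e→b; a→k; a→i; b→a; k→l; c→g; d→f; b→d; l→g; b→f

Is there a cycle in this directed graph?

Yes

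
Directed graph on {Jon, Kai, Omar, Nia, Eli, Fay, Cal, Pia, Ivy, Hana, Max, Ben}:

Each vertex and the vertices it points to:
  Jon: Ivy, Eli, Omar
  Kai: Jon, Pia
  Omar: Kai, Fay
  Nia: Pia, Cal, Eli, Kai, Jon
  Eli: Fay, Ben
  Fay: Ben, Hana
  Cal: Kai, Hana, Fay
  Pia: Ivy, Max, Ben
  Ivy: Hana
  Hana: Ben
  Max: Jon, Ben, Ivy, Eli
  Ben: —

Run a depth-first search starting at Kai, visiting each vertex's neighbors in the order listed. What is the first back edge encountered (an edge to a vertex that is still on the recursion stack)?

DFS from Kai (visiting each vertex's neighbors in the order listed); mark gray on enter, black on exit:
Kai gray
  Jon gray
    Ivy gray
      Hana gray
        Ben gray
        Ben black
      Hana black
    Ivy black
    Eli gray
      Fay gray
        Fay→Ben: Ben black — skip
        Fay→Hana: Hana black — skip
      Fay black
      Eli→Ben: Ben black — skip
    Eli black
    Omar gray
      Omar→Kai: Kai is gray → back edge
First back edge: Omar → Kai.

Omar→Kai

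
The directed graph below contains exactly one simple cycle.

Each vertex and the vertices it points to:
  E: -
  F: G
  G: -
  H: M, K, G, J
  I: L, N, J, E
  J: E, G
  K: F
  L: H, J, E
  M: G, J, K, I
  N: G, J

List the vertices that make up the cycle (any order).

DFS with gray/black marking from M:
M gray
  G gray
  G black
  J gray
    E gray
    E black
    J→G: G black — skip
  J black
  K gray
    F gray
      F→G: G black — skip
    F black
  K black
  I gray
    L gray
      H gray
        H→M: M is gray → back edge
Back edge closes the cycle M → I → L → H → M; its vertices are {H, I, L, M}.

H, I, L, M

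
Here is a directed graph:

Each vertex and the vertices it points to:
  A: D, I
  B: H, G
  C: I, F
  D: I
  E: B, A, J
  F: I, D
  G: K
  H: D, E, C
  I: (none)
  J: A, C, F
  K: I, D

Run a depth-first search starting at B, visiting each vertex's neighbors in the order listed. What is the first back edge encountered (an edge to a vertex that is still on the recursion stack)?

E→B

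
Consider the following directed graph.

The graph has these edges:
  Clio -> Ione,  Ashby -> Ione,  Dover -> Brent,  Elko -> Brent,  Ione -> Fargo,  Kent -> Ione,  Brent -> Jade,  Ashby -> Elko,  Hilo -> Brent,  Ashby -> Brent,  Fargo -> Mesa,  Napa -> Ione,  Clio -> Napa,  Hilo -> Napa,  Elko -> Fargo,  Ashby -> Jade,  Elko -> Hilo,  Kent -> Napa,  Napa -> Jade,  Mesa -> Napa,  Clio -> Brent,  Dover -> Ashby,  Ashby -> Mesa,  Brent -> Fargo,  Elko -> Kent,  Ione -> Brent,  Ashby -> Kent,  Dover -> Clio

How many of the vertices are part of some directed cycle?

A vertex is on a directed cycle iff it belongs to a strongly connected component of size ≥ 2 (or has a self-loop).
The vertices on cycles are {Ione, Mesa, Napa, Brent, Fargo} — 5 in total.

5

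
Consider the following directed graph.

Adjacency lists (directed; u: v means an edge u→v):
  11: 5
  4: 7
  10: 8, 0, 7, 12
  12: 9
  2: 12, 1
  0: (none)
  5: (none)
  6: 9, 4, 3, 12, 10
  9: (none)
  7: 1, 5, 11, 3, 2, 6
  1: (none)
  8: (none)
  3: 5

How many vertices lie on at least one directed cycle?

4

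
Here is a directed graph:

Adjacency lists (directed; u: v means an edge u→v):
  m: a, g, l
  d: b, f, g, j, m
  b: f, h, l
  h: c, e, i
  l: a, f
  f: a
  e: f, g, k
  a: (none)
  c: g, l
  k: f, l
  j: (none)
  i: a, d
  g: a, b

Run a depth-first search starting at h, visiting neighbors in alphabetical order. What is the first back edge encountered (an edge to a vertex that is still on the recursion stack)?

DFS from h (visiting neighbors in alphabetical order); mark gray on enter, black on exit:
h gray
  c gray
    g gray
      a gray
      a black
      b gray
        f gray
          f→a: a black — skip
        f black
        b→h: h is gray → back edge
First back edge: b → h.

b→h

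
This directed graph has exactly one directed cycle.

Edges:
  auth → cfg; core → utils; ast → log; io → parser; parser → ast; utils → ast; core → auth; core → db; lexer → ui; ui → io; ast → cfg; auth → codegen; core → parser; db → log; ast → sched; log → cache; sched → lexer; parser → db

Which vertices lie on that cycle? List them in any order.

DFS with gray/black marking from parser:
parser gray
  db gray
    log gray
      cache gray
      cache black
    log black
  db black
  ast gray
    ast→log: log black — skip
    sched gray
      lexer gray
        ui gray
          io gray
            io→parser: parser is gray → back edge
Back edge closes the cycle parser → ast → sched → lexer → ui → io → parser; its vertices are {io, ui, ast, lexer, sched, parser}.

io, ui, ast, lexer, sched, parser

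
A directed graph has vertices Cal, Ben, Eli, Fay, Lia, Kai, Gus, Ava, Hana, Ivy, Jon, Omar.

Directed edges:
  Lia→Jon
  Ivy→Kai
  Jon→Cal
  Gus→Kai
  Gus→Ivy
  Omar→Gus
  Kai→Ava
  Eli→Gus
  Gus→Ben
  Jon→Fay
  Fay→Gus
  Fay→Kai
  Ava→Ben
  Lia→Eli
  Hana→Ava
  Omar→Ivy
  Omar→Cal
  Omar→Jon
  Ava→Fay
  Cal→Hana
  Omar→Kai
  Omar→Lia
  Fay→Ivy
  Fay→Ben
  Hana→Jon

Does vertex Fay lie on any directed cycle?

Yes

Fay is on a cycle iff Fay can reach itself via ≥1 edge.
Fay → Kai → Ava → Fay — yes.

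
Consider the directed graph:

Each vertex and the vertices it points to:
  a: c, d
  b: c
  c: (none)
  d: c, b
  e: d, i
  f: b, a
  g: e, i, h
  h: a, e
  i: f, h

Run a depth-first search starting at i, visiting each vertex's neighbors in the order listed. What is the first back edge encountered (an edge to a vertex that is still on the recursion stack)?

DFS from i (visiting each vertex's neighbors in the order listed); mark gray on enter, black on exit:
i gray
  f gray
    b gray
      c gray
      c black
    b black
    a gray
      a→c: c black — skip
      d gray
        d→c: c black — skip
        d→b: b black — skip
      d black
    a black
  f black
  h gray
    h→a: a black — skip
    e gray
      e→d: d black — skip
      e→i: i is gray → back edge
First back edge: e → i.

e->i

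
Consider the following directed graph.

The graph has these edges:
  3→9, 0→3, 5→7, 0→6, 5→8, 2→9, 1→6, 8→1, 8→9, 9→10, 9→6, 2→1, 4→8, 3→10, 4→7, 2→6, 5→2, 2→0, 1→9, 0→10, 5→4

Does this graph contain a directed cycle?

DFS with white/gray/black marking, starting from 9:
9 gray
  10 gray
  10 black
  6 gray
  6 black
9 black
0 gray
  3 gray
    3→10: 10 black — skip
    3→9: 9 black — skip
  3 black
  0→10: 10 black — skip
  0→6: 6 black — skip
0 black
1 gray
  1→9: 9 black — skip
  1→6: 6 black — skip
1 black
2 gray
  2→1: 1 black — skip
  2→9: 9 black — skip
  2→0: 0 black — skip
  2→6: 6 black — skip
2 black
4 gray
  7 gray
  7 black
  8 gray
    8→1: 1 black — skip
    8→9: 9 black — skip
  8 black
4 black
5 gray
  5→8: 8 black — skip
  5→2: 2 black — skip
  5→4: 4 black — skip
  5→7: 7 black — skip
5 black
Every edge goes to a white or black vertex — no back edge, so the graph is acyclic.

No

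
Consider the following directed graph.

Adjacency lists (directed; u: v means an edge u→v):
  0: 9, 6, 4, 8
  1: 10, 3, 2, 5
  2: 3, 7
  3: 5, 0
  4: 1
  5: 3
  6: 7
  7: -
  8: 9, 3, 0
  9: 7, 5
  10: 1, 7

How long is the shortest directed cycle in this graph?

2

For each vertex v, BFS finds the shortest path from v back to v.
The shortest such closed walk is 0 → 8 → 0, length 2.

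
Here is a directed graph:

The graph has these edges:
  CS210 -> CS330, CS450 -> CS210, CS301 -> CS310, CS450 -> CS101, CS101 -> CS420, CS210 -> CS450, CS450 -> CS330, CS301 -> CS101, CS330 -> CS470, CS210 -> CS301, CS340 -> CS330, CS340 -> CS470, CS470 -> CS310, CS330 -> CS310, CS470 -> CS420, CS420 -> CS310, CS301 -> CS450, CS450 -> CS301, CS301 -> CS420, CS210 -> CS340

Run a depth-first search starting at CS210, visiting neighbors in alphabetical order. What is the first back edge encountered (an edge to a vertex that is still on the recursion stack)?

DFS from CS210 (visiting neighbors in alphabetical order); mark gray on enter, black on exit:
CS210 gray
  CS301 gray
    CS101 gray
      CS420 gray
        CS310 gray
        CS310 black
      CS420 black
    CS101 black
    CS301→CS310: CS310 black — skip
    CS301→CS420: CS420 black — skip
    CS450 gray
      CS450→CS101: CS101 black — skip
      CS450→CS210: CS210 is gray → back edge
First back edge: CS450 → CS210.

CS450→CS210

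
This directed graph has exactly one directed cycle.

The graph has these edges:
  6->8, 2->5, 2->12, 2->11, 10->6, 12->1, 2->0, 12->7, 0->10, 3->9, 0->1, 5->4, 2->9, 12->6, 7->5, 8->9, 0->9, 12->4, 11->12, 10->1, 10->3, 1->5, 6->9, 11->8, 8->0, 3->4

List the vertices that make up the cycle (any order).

DFS with gray/black marking from 0:
0 gray
  1 gray
    5 gray
      4 gray
      4 black
    5 black
  1 black
  10 gray
    10→1: 1 black — skip
    6 gray
      8 gray
        9 gray
        9 black
        8→0: 0 is gray → back edge
Back edge closes the cycle 0 → 10 → 6 → 8 → 0; its vertices are {0, 6, 8, 10}.

0, 6, 8, 10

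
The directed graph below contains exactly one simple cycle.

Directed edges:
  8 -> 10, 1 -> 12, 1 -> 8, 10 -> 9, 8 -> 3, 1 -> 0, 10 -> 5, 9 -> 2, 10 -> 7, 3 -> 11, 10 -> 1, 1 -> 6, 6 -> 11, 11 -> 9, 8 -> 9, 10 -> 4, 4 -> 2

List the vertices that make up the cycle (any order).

1, 8, 10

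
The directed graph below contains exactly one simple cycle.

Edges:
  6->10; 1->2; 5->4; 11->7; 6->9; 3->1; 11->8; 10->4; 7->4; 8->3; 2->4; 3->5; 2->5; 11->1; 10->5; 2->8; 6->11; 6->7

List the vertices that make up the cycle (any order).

1, 2, 3, 8

DFS with gray/black marking from 1:
1 gray
  2 gray
    4 gray
    4 black
    5 gray
      5→4: 4 black — skip
    5 black
    8 gray
      3 gray
        3→5: 5 black — skip
        3→1: 1 is gray → back edge
Back edge closes the cycle 1 → 2 → 8 → 3 → 1; its vertices are {1, 2, 3, 8}.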